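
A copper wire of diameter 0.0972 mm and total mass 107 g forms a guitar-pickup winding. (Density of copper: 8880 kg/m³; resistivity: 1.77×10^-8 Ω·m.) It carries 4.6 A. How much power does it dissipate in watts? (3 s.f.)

82000 W

A = π(d/2)² = π(4.8600e-05 m)² = 7.4203e-09 m²
L = m/(density·A) = 0.107/(8880×7.4203e-09) = 1624 m
R = ρL/A = (1.77×10^-8)(1624)/(7.4203e-09) = 3873 Ω
P = I²R = (4.6)² × 3873 = 82000 W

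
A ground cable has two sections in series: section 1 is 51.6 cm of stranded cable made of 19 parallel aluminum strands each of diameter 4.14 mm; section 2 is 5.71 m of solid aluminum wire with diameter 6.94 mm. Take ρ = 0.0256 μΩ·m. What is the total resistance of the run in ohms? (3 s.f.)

0.00392 Ω

ρ = 0.0256 μΩ·m = 2.56×10^-8 Ω·m
Section 1: A_strand = π(2.0700e-03)² = 1.346e-05 m²; R₁ = ρL/(N·A_s) = (2.56×10^-8)(0.516)/(19×1.346e-05) = 5.165×10^-5 Ω
Section 2: A = π(d/2)² = π(3.4700e-03 m)² = 3.783e-05 m²
R₂ = (2.56×10^-8)(5.71)/(3.783e-05) = 0.003864 Ω
R = R₁ + R₂ = 0.00392 Ω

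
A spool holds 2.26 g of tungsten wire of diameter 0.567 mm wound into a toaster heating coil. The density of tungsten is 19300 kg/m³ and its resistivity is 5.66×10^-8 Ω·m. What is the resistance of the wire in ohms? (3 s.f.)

A = π(d/2)² = π(2.8350e-04 m)² = 2.5250e-07 m²
L = m/(density·A) = 0.00226/(19300×2.5250e-07) = 0.4638 m
R = ρL/A = (5.66×10^-8)(0.4638)/(2.5250e-07) = 0.104 Ω

0.104 Ω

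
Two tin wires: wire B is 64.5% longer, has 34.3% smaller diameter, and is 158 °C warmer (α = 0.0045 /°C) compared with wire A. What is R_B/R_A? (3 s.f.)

6.52

R ∝ ρL/d² with ρ ∝ (1+αΔT), so R_B/R_A = (1 + 64.5/100) × (1 − 34.3/100)⁻² × (1 + 0.0045×158)
= 1.645 × 2.317 × 1.711 = 6.52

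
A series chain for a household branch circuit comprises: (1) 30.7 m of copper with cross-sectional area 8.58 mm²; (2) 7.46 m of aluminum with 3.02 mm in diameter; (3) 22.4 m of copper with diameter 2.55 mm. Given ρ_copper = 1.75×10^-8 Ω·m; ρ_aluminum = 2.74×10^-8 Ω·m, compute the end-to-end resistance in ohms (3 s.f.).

Seg 1: A = 8.58 mm² = 8.580e-06 m²
R_1 = (1.75×10^-8)(30.7)/(8.580e-06) = 0.06262 Ω
Seg 2: A = π(d/2)² = π(1.5100e-03 m)² = 7.163e-06 m²
R_2 = (2.74×10^-8)(7.46)/(7.163e-06) = 0.02854 Ω
Seg 3: A = π(d/2)² = π(1.2750e-03 m)² = 5.107e-06 m²
R_3 = (1.75×10^-8)(22.4)/(5.107e-06) = 0.07676 Ω
R_total = R_1 + R_2 + R_3 = 0.168 Ω

0.168 Ω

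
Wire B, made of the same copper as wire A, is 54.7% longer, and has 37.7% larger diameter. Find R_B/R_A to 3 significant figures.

0.816

R ∝ L/d², so R_B/R_A = (1 + 54.7/100) × (1 + 37.7/100)⁻²
= 1.547 × 0.5274 = 0.816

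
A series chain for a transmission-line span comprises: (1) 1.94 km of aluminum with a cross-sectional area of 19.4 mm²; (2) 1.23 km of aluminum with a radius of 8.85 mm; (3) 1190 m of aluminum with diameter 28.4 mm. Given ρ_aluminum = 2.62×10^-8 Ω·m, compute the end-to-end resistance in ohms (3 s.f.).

Seg 1: A = 19.4 mm² = 1.940e-05 m²
R_1 = (2.62×10^-8)(1940)/(1.940e-05) = 2.62 Ω
Seg 2: A = πr² = π(8.8500e-03 m)² = 2.461e-04 m²
R_2 = (2.62×10^-8)(1230)/(2.461e-04) = 0.131 Ω
Seg 3: A = π(d/2)² = π(1.4200e-02 m)² = 6.335e-04 m²
R_3 = (2.62×10^-8)(1190)/(6.335e-04) = 0.04922 Ω
R_total = R_1 + R_2 + R_3 = 2.80 Ω

2.80 Ω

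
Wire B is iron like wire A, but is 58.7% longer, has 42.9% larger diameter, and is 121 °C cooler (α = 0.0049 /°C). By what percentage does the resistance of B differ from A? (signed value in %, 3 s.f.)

-68.4%

R ∝ ρL/d² with ρ ∝ (1+αΔT), so R_B/R_A = (1 + 58.7/100) × (1 + 42.9/100)⁻² × (1 − 0.0049×121)
= 1.587 × 0.4897 × 0.4071 = 0.3164
(R_B − R_A)/R_A = 0.3164 − 1 = -68.4%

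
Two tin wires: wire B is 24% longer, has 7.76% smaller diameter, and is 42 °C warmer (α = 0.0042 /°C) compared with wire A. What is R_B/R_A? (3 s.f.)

1.71

R ∝ ρL/d² with ρ ∝ (1+αΔT), so R_B/R_A = (1 + 24/100) × (1 − 7.76/100)⁻² × (1 + 0.0042×42)
= 1.24 × 1.175 × 1.176 = 1.71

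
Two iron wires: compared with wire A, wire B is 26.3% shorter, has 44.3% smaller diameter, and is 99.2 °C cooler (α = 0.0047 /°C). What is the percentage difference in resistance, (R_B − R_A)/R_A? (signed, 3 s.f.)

R ∝ ρL/d² with ρ ∝ (1+αΔT), so R_B/R_A = (1 − 26.3/100) × (1 − 44.3/100)⁻² × (1 − 0.0047×99.2)
= 0.737 × 3.223 × 0.5338 = 1.268
(R_B − R_A)/R_A = 1.268 − 1 = 26.8%

26.8%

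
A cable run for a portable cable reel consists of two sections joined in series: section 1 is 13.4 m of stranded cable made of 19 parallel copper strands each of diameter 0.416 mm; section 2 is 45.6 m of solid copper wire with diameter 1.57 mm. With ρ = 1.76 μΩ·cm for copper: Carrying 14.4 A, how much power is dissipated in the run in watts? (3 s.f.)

ρ = 1.76 μΩ·cm = 1.76×10^-8 Ω·m
Section 1: A_strand = π(2.0800e-04)² = 1.359e-07 m²; R₁ = ρL/(N·A_s) = (1.76×10^-8)(13.4)/(19×1.359e-07) = 0.09132 Ω
Section 2: A = π(d/2)² = π(7.8500e-04 m)² = 1.936e-06 m²
R₂ = (1.76×10^-8)(45.6)/(1.936e-06) = 0.4146 Ω
R = R₁ + R₂ = 0.5059 Ω
P = I²R = (14.4)² × 0.5059 = 105 W

105 W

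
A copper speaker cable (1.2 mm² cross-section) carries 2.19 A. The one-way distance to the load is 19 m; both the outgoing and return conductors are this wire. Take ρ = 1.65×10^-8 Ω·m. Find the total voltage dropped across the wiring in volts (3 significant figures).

A = 1.2 mm² = 1.200e-06 m²
Total conductor length (both ways) L = 2 × 19 = 38 m
R = ρL/A = (1.65×10^-8)(38)/(1.200e-06) = 0.5225 Ω
V = IR = 2.19 × 0.5225 = 1.14 V

1.14 V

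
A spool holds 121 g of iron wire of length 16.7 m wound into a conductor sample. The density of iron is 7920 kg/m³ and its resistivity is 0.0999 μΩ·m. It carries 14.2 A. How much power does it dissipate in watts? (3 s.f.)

368 W

ρ = 0.0999 μΩ·m = 9.99×10^-8 Ω·m
A = m/(density·L) = 0.121/(7920×16.7) = 9.1484e-07 m²
R = ρL/A = (9.99×10^-8)(16.7)/(9.1484e-07) = 1.824 Ω
P = I²R = (14.2)² × 1.824 = 368 W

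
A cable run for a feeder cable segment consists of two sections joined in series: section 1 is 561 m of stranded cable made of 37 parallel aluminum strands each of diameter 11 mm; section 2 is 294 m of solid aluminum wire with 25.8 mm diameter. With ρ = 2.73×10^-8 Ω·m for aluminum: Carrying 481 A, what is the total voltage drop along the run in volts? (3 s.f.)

Section 1: A_strand = π(5.5000e-03)² = 9.503e-05 m²; R₁ = ρL/(N·A_s) = (2.73×10^-8)(561)/(37×9.503e-05) = 0.004356 Ω
Section 2: A = π(d/2)² = π(1.2900e-02 m)² = 5.228e-04 m²
R₂ = (2.73×10^-8)(294)/(5.228e-04) = 0.01535 Ω
R = R₁ + R₂ = 0.01971 Ω
V = IR = 481 × 0.01971 = 9.48 V

9.48 V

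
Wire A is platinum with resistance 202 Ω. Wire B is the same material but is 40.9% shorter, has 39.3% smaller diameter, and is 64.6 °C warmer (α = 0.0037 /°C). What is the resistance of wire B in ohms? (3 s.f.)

R ∝ ρL/d² with ρ ∝ (1+αΔT), so R_B/R_A = (1 − 40.9/100) × (1 − 39.3/100)⁻² × (1 + 0.0037×64.6)
= 0.591 × 2.714 × 1.239 = 1.987
R_B = 1.987 × 202 = 401 Ω

401 Ω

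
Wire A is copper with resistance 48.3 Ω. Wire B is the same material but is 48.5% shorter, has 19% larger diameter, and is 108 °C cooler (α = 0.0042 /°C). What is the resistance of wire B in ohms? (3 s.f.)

R ∝ ρL/d² with ρ ∝ (1+αΔT), so R_B/R_A = (1 − 48.5/100) × (1 + 19/100)⁻² × (1 − 0.0042×108)
= 0.515 × 0.7062 × 0.5464 = 0.1987
R_B = 0.1987 × 48.3 = 9.60 Ω

9.60 Ω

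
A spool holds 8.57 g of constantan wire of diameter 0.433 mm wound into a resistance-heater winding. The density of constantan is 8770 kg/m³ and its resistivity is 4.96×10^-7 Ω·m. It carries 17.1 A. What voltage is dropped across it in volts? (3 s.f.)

382 V

A = π(d/2)² = π(2.1650e-04 m)² = 1.4725e-07 m²
L = m/(density·A) = 0.00857/(8770×1.4725e-07) = 6.636 m
R = ρL/A = (4.96×10^-7)(6.636)/(1.4725e-07) = 22.35 Ω
V = IR = 17.1 × 22.35 = 382 V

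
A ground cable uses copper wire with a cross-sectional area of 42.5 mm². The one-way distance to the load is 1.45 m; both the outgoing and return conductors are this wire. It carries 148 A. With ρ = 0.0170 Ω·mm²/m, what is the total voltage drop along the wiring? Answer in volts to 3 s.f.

0.172 V

ρ = 0.0170 Ω·mm²/m = 1.70×10^-8 Ω·m
A = 42.5 mm² = 4.250e-05 m²
Total conductor length (both ways) L = 2 × 1.45 = 2.9 m
R = ρL/A = (1.70×10^-8)(2.9)/(4.250e-05) = 0.00116 Ω
V = IR = 148 × 0.00116 = 0.172 V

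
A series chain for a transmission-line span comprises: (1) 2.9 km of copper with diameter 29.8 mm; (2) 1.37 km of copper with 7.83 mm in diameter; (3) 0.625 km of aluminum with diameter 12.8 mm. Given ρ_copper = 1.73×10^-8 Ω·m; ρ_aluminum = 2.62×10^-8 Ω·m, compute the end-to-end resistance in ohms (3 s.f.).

0.691 Ω

Seg 1: A = π(d/2)² = π(1.4900e-02 m)² = 6.975e-04 m²
R_1 = (1.73×10^-8)(2900)/(6.975e-04) = 0.07193 Ω
Seg 2: A = π(d/2)² = π(3.9150e-03 m)² = 4.815e-05 m²
R_2 = (1.73×10^-8)(1370)/(4.815e-05) = 0.4922 Ω
Seg 3: A = π(d/2)² = π(6.4000e-03 m)² = 1.287e-04 m²
R_3 = (2.62×10^-8)(625)/(1.287e-04) = 0.1273 Ω
R_total = R_1 + R_2 + R_3 = 0.691 Ω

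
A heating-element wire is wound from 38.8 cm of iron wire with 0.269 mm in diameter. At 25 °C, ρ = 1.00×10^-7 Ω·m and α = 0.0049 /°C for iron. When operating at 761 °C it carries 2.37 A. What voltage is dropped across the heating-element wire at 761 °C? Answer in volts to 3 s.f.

A = π(d/2)² = π(1.3450e-04 m)² = 5.683e-08 m²
R₍25₎ = ρL/A = (1.00×10^-7)(0.388)/(5.683e-08) = 0.6827 Ω
R₍761₎ = R₍25₎(1 + αΔT) = 0.6827 × (1 + 0.0049×736) = 3.145 Ω
V = IR = 2.37 × 3.145 = 7.45 V

7.45 V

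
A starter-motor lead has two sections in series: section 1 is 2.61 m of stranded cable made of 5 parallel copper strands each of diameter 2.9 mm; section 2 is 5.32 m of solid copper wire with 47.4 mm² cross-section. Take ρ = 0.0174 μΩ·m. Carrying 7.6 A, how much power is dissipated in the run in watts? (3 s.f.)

0.192 W

ρ = 0.0174 μΩ·m = 1.74×10^-8 Ω·m
Section 1: A_strand = π(1.4500e-03)² = 6.605e-06 m²; R₁ = ρL/(N·A_s) = (1.74×10^-8)(2.61)/(5×6.605e-06) = 0.001375 Ω
Section 2: A = 47.4 mm² = 4.740e-05 m²
R₂ = (1.74×10^-8)(5.32)/(4.740e-05) = 0.001953 Ω
R = R₁ + R₂ = 0.003328 Ω
P = I²R = (7.6)² × 0.003328 = 0.192 W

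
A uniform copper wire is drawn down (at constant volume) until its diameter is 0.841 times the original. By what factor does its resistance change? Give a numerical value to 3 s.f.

Volume constant ⇒ L' = L/r² with r = 0.841. R' = ρL'/A' = ρ(L/r²)/(πr²d₀²/4) = R/r⁴.
Factor = 2.00

2.00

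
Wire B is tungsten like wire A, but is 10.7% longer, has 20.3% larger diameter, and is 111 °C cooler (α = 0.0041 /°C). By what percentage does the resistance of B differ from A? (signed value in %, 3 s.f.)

-58.3%

R ∝ ρL/d² with ρ ∝ (1+αΔT), so R_B/R_A = (1 + 10.7/100) × (1 + 20.3/100)⁻² × (1 − 0.0041×111)
= 1.107 × 0.691 × 0.5449 = 0.4168
(R_B − R_A)/R_A = 0.4168 − 1 = -58.3%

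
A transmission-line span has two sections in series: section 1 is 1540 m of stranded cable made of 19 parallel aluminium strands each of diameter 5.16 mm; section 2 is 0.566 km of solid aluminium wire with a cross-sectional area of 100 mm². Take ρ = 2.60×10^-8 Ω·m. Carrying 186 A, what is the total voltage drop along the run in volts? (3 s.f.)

Section 1: A_strand = π(2.5800e-03)² = 2.091e-05 m²; R₁ = ρL/(N·A_s) = (2.60×10^-8)(1540)/(19×2.091e-05) = 0.1008 Ω
Section 2: A = 100 mm² = 1.000e-04 m²
R₂ = (2.60×10^-8)(566)/(1.000e-04) = 0.1472 Ω
R = R₁ + R₂ = 0.2479 Ω
V = IR = 186 × 0.2479 = 46.1 V

46.1 V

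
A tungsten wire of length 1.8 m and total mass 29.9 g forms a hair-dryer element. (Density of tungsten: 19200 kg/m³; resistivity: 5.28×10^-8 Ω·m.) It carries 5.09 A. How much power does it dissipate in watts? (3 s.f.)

2.85 W

A = m/(density·L) = 0.0299/(19200×1.8) = 8.6516e-07 m²
R = ρL/A = (5.28×10^-8)(1.8)/(8.6516e-07) = 0.1099 Ω
P = I²R = (5.09)² × 0.1099 = 2.85 W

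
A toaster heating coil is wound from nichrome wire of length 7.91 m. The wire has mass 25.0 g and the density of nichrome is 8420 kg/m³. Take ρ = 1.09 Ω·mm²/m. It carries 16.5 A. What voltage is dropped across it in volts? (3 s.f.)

ρ = 1.09 Ω·mm²/m = 1.09×10^-6 Ω·m
A = m/(density·L) = 0.025/(8420×7.91) = 3.7536e-07 m²
R = ρL/A = (1.09×10^-6)(7.91)/(3.7536e-07) = 22.97 Ω
V = IR = 16.5 × 22.97 = 379 V

379 V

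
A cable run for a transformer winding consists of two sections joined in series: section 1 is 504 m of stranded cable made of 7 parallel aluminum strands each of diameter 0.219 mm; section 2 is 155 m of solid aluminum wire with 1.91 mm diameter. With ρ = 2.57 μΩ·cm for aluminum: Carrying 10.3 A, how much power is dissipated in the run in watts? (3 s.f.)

ρ = 2.57 μΩ·cm = 2.57×10^-8 Ω·m
Section 1: A_strand = π(1.0950e-04)² = 3.767e-08 m²; R₁ = ρL/(N·A_s) = (2.57×10^-8)(504)/(7×3.767e-08) = 49.12 Ω
Section 2: A = π(d/2)² = π(9.5500e-04 m)² = 2.865e-06 m²
R₂ = (2.57×10^-8)(155)/(2.865e-06) = 1.39 Ω
R = R₁ + R₂ = 50.51 Ω
P = I²R = (10.3)² × 50.51 = 5360 W

5360 W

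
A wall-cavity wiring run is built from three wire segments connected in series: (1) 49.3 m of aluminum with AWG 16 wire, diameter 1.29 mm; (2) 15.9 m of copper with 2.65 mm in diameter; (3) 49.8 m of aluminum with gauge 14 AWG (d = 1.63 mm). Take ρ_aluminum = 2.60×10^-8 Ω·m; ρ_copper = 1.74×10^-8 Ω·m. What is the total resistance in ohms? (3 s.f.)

Seg 1: A = π(1.29/2 mm)² = π(6.4500e-04 m)² = 1.307e-06 m²
R_1 = (2.60×10^-8)(49.3)/(1.307e-06) = 0.9807 Ω
Seg 2: A = π(d/2)² = π(1.3250e-03 m)² = 5.515e-06 m²
R_2 = (1.74×10^-8)(15.9)/(5.515e-06) = 0.05016 Ω
Seg 3: A = π(1.63/2 mm)² = π(8.1500e-04 m)² = 2.087e-06 m²
R_3 = (2.60×10^-8)(49.8)/(2.087e-06) = 0.6205 Ω
R_total = R_1 + R_2 + R_3 = 1.65 Ω

1.65 Ω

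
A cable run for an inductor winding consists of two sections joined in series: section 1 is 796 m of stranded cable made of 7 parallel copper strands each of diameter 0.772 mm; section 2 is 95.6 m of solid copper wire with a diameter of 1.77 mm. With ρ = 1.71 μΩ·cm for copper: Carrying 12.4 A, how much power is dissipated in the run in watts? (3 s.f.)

741 W

ρ = 1.71 μΩ·cm = 1.71×10^-8 Ω·m
Section 1: A_strand = π(3.8600e-04)² = 4.681e-07 m²; R₁ = ρL/(N·A_s) = (1.71×10^-8)(796)/(7×4.681e-07) = 4.154 Ω
Section 2: A = π(d/2)² = π(8.8500e-04 m)² = 2.461e-06 m²
R₂ = (1.71×10^-8)(95.6)/(2.461e-06) = 0.6644 Ω
R = R₁ + R₂ = 4.819 Ω
P = I²R = (12.4)² × 4.819 = 741 W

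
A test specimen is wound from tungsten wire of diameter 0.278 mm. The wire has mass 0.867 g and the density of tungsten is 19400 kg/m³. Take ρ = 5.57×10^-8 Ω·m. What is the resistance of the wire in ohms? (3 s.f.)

0.676 Ω

A = π(d/2)² = π(1.3900e-04 m)² = 6.0699e-08 m²
L = m/(density·A) = 8.670×10^-4/(19400×6.0699e-08) = 0.7363 m
R = ρL/A = (5.57×10^-8)(0.7363)/(6.0699e-08) = 0.676 Ω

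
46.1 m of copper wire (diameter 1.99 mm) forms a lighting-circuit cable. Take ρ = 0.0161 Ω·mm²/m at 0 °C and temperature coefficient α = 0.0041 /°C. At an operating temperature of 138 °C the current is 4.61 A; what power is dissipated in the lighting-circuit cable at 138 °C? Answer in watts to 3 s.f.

7.94 W

ρ = 0.0161 Ω·mm²/m = 1.61×10^-8 Ω·m
A = π(d/2)² = π(9.9500e-04 m)² = 3.110e-06 m²
R₍0₎ = ρL/A = (1.61×10^-8)(46.1)/(3.110e-06) = 0.2386 Ω
R₍138₎ = R₍0₎(1 + αΔT) = 0.2386 × (1 + 0.0041×138) = 0.3737 Ω
P = I²R = (4.61)² × 0.3737 = 7.94 W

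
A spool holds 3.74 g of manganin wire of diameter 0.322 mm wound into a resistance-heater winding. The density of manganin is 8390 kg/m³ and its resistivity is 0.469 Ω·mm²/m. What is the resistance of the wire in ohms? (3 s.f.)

ρ = 0.469 Ω·mm²/m = 4.69×10^-7 Ω·m
A = π(d/2)² = π(1.6100e-04 m)² = 8.1433e-08 m²
L = m/(density·A) = 0.00374/(8390×8.1433e-08) = 5.474 m
R = ρL/A = (4.69×10^-7)(5.474)/(8.1433e-08) = 31.5 Ω

31.5 Ω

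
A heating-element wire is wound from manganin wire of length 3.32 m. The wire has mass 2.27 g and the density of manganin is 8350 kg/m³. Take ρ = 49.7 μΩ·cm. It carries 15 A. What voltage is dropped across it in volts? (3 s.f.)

302 V

ρ = 49.7 μΩ·cm = 4.97×10^-7 Ω·m
A = m/(density·L) = 0.00227/(8350×3.32) = 8.1884e-08 m²
R = ρL/A = (4.97×10^-7)(3.32)/(8.1884e-08) = 20.15 Ω
V = IR = 15 × 20.15 = 302 V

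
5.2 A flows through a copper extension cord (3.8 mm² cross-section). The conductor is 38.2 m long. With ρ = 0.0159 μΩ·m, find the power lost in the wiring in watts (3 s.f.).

4.32 W

ρ = 0.0159 μΩ·m = 1.59×10^-8 Ω·m
A = 3.8 mm² = 3.800e-06 m²
R = ρL/A = (1.59×10^-8)(38.2)/(3.800e-06) = 0.1598 Ω
P = I²R = (5.2)² × 0.1598 = 4.32 W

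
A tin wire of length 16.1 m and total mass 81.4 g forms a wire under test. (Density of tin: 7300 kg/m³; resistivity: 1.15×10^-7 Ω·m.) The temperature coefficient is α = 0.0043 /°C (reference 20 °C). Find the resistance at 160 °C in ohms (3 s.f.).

A = m/(density·L) = 0.0814/(7300×16.1) = 6.9259e-07 m²
R = ρL/A = (1.15×10^-7)(16.1)/(6.9259e-07) = 2.673 Ω
R(160 °C) = 2.673 × (1 + 0.0043×140) = 4.28 Ω

4.28 Ω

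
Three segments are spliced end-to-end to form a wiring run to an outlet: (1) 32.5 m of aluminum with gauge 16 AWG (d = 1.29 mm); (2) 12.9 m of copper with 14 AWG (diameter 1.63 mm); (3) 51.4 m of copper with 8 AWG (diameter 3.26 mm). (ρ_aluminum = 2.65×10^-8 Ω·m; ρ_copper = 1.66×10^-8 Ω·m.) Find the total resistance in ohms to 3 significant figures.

Seg 1: A = π(1.29/2 mm)² = π(6.4500e-04 m)² = 1.307e-06 m²
R_1 = (2.65×10^-8)(32.5)/(1.307e-06) = 0.659 Ω
Seg 2: A = π(1.63/2 mm)² = π(8.1500e-04 m)² = 2.087e-06 m²
R_2 = (1.66×10^-8)(12.9)/(2.087e-06) = 0.1026 Ω
Seg 3: A = π(3.26/2 mm)² = π(1.6300e-03 m)² = 8.347e-06 m²
R_3 = (1.66×10^-8)(51.4)/(8.347e-06) = 0.1022 Ω
R_total = R_1 + R_2 + R_3 = 0.864 Ω

0.864 Ω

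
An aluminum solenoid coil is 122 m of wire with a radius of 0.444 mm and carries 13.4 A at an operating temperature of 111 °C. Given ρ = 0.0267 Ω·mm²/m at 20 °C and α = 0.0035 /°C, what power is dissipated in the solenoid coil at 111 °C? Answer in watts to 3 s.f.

ρ = 0.0267 Ω·mm²/m = 2.67×10^-8 Ω·m
A = πr² = π(4.4400e-04 m)² = 6.193e-07 m²
R₍20₎ = ρL/A = (2.67×10^-8)(122)/(6.193e-07) = 5.26 Ω
R₍111₎ = R₍20₎(1 + αΔT) = 5.26 × (1 + 0.0035×91) = 6.935 Ω
P = I²R = (13.4)² × 6.935 = 1250 W

1250 W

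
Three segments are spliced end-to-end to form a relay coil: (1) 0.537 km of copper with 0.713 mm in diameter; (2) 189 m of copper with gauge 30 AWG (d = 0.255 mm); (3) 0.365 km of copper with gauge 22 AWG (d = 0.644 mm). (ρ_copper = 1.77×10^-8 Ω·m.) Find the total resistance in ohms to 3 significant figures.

Seg 1: A = π(d/2)² = π(3.5650e-04 m)² = 3.993e-07 m²
R_1 = (1.77×10^-8)(537)/(3.993e-07) = 23.81 Ω
Seg 2: A = π(0.255/2 mm)² = π(1.2750e-04 m)² = 5.107e-08 m²
R_2 = (1.77×10^-8)(189)/(5.107e-08) = 65.5 Ω
Seg 3: A = π(0.644/2 mm)² = π(3.2200e-04 m)² = 3.257e-07 m²
R_3 = (1.77×10^-8)(365)/(3.257e-07) = 19.83 Ω
R_total = R_1 + R_2 + R_3 = 109 Ω

109 Ω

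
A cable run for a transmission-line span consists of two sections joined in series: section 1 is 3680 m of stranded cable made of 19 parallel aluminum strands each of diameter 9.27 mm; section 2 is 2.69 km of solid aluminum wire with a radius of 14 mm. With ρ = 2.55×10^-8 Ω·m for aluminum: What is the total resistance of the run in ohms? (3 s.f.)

0.185 Ω

Section 1: A_strand = π(4.6350e-03)² = 6.749e-05 m²; R₁ = ρL/(N·A_s) = (2.55×10^-8)(3680)/(19×6.749e-05) = 0.07318 Ω
Section 2: A = πr² = π(1.4000e-02 m)² = 6.158e-04 m²
R₂ = (2.55×10^-8)(2690)/(6.158e-04) = 0.1114 Ω
R = R₁ + R₂ = 0.185 Ω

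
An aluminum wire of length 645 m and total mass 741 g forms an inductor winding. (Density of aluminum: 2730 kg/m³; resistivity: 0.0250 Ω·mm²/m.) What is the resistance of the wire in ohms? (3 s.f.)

38.3 Ω

ρ = 0.0250 Ω·mm²/m = 2.50×10^-8 Ω·m
A = m/(density·L) = 0.741/(2730×645) = 4.2082e-07 m²
R = ρL/A = (2.50×10^-8)(645)/(4.2082e-07) = 38.3 Ω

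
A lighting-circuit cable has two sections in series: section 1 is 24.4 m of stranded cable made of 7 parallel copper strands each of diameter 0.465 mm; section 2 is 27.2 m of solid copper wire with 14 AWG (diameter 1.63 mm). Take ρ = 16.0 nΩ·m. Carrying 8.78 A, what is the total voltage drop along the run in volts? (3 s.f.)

ρ = 16.0 nΩ·m = 1.60×10^-8 Ω·m
Section 1: A_strand = π(2.3250e-04)² = 1.698e-07 m²; R₁ = ρL/(N·A_s) = (1.60×10^-8)(24.4)/(7×1.698e-07) = 0.3284 Ω
Section 2: A = π(1.63/2 mm)² = π(8.1500e-04 m)² = 2.087e-06 m²
R₂ = (1.60×10^-8)(27.2)/(2.087e-06) = 0.2086 Ω
R = R₁ + R₂ = 0.537 Ω
V = IR = 8.78 × 0.537 = 4.71 V

4.71 V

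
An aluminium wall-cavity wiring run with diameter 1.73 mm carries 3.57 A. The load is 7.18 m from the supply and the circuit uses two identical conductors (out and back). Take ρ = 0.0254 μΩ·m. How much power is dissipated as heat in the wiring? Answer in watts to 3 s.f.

ρ = 0.0254 μΩ·m = 2.54×10^-8 Ω·m
A = π(d/2)² = π(8.6500e-04 m)² = 2.351e-06 m²
Total conductor length (both ways) L = 2 × 7.18 = 14.36 m
R = ρL/A = (2.54×10^-8)(14.36)/(2.351e-06) = 0.1552 Ω
P = I²R = (3.57)² × 0.1552 = 1.98 W

1.98 W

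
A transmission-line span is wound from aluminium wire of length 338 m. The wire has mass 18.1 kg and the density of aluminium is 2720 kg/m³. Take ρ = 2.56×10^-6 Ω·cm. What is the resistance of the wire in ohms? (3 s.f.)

ρ = 2.56×10^-6 Ω·cm = 2.56×10^-8 Ω·m
A = m/(density·L) = 18.1/(2720×338) = 1.9688e-05 m²
R = ρL/A = (2.56×10^-8)(338)/(1.9688e-05) = 0.440 Ω

0.440 Ω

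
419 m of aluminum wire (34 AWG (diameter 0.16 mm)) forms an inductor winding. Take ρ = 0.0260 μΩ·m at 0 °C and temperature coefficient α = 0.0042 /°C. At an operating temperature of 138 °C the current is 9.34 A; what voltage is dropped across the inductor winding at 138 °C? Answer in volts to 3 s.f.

7990 V

ρ = 0.0260 μΩ·m = 2.60×10^-8 Ω·m
A = π(0.16/2 mm)² = π(8.0000e-05 m)² = 2.011e-08 m²
R₍0₎ = ρL/A = (2.60×10^-8)(419)/(2.011e-08) = 541.8 Ω
R₍138₎ = R₍0₎(1 + αΔT) = 541.8 × (1 + 0.0042×138) = 855.9 Ω
V = IR = 9.34 × 855.9 = 7990 V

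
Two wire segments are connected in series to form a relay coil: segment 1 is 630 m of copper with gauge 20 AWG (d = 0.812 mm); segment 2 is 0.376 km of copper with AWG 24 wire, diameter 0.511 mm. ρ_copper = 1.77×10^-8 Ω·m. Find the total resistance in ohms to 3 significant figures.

Segment 1: A = π(0.812/2 mm)² = π(4.0600e-04 m)² = 5.178e-07 m²
R₁ = ρL/A = (1.77×10^-8)(630)/(5.178e-07) = 21.53 Ω
Segment 2: A = π(0.511/2 mm)² = π(2.5550e-04 m)² = 2.051e-07 m²
R₂ = (1.77×10^-8)(376)/(2.051e-07) = 32.45 Ω
R = R₁ + R₂ = 54.0 Ω

54.0 Ω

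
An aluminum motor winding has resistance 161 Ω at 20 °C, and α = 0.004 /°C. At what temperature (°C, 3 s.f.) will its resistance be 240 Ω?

R = R₀(1 + α(T − T₀)) ⇒ T = T₀ + (R/R₀ − 1)/α
T = 20 + (240/161 − 1)/0.004 = 20 + (0.4907)/0.004 = 143 °C

143 °C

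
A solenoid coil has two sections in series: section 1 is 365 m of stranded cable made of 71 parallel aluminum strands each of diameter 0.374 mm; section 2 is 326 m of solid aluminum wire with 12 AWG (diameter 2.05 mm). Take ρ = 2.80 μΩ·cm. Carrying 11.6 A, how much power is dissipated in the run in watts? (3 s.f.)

ρ = 2.80 μΩ·cm = 2.80×10^-8 Ω·m
Section 1: A_strand = π(1.8700e-04)² = 1.099e-07 m²; R₁ = ρL/(N·A_s) = (2.80×10^-8)(365)/(71×1.099e-07) = 1.31 Ω
Section 2: A = π(2.05/2 mm)² = π(1.0250e-03 m)² = 3.301e-06 m²
R₂ = (2.80×10^-8)(326)/(3.301e-06) = 2.766 Ω
R = R₁ + R₂ = 4.076 Ω
P = I²R = (11.6)² × 4.076 = 548 W

548 W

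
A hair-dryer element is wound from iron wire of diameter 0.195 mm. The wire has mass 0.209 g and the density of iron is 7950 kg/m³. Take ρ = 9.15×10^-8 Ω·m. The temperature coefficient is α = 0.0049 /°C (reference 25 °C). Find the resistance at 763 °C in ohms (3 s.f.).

A = π(d/2)² = π(9.7500e-05 m)² = 2.9865e-08 m²
L = m/(density·A) = 2.090×10^-4/(7950×2.9865e-08) = 0.8803 m
R = ρL/A = (9.15×10^-8)(0.8803)/(2.9865e-08) = 2.697 Ω
R(763 °C) = 2.697 × (1 + 0.0049×738) = 12.4 Ω

12.4 Ω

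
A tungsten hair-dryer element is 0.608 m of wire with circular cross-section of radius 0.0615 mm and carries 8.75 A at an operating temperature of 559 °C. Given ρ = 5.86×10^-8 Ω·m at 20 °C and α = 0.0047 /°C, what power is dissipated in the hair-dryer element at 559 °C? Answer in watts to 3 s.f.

811 W

A = πr² = π(6.1500e-05 m)² = 1.188e-08 m²
R₍20₎ = ρL/A = (5.86×10^-8)(0.608)/(1.188e-08) = 2.998 Ω
R₍559₎ = R₍20₎(1 + αΔT) = 2.998 × (1 + 0.0047×539) = 10.59 Ω
P = I²R = (8.75)² × 10.59 = 811 W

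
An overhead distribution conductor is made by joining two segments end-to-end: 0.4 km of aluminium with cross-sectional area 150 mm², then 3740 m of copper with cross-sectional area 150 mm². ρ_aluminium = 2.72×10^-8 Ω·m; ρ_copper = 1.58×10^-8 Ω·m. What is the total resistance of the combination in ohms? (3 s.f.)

Segment 1: A = 150 mm² = 1.500e-04 m²
R₁ = ρL/A = (2.72×10^-8)(400)/(1.500e-04) = 0.07253 Ω
R₂ = (1.58×10^-8)(3740)/(1.500e-04) = 0.3939 Ω
R = R₁ + R₂ = 0.466 Ω

0.466 Ω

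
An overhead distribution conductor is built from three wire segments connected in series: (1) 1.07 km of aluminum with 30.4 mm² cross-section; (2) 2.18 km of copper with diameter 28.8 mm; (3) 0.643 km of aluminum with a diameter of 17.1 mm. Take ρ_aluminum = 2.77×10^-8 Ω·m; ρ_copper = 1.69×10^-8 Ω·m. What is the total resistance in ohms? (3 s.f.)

Seg 1: A = 30.4 mm² = 3.040e-05 m²
R_1 = (2.77×10^-8)(1070)/(3.040e-05) = 0.975 Ω
Seg 2: A = π(d/2)² = π(1.4400e-02 m)² = 6.514e-04 m²
R_2 = (1.69×10^-8)(2180)/(6.514e-04) = 0.05655 Ω
Seg 3: A = π(d/2)² = π(8.5500e-03 m)² = 2.297e-04 m²
R_3 = (2.77×10^-8)(643)/(2.297e-04) = 0.07755 Ω
R_total = R_1 + R_2 + R_3 = 1.11 Ω

1.11 Ω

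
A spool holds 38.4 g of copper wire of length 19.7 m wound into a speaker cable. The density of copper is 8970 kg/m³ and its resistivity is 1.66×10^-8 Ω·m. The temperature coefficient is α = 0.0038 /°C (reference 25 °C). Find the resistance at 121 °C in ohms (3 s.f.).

A = m/(density·L) = 0.0384/(8970×19.7) = 2.1731e-07 m²
R = ρL/A = (1.66×10^-8)(19.7)/(2.1731e-07) = 1.505 Ω
R(121 °C) = 1.505 × (1 + 0.0038×96) = 2.05 Ω

2.05 Ω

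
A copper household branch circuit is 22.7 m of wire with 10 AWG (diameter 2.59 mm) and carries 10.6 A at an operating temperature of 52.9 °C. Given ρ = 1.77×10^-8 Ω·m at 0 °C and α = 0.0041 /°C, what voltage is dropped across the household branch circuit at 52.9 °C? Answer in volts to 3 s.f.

0.984 V

A = π(2.59/2 mm)² = π(1.2950e-03 m)² = 5.269e-06 m²
R₍0₎ = ρL/A = (1.77×10^-8)(22.7)/(5.269e-06) = 0.07626 Ω
R₍52.9₎ = R₍0₎(1 + αΔT) = 0.07626 × (1 + 0.0041×52.9) = 0.0928 Ω
V = IR = 10.6 × 0.0928 = 0.984 V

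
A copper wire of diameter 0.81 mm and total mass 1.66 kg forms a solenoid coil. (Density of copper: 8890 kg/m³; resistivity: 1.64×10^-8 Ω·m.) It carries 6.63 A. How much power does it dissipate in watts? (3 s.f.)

507 W

A = π(d/2)² = π(4.0500e-04 m)² = 5.1530e-07 m²
L = m/(density·A) = 1.66/(8890×5.1530e-07) = 362.4 m
R = ρL/A = (1.64×10^-8)(362.4)/(5.1530e-07) = 11.53 Ω
P = I²R = (6.63)² × 11.53 = 507 W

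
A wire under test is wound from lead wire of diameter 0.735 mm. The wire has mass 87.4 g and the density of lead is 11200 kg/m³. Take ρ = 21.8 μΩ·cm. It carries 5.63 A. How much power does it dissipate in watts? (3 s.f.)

ρ = 21.8 μΩ·cm = 2.18×10^-7 Ω·m
A = π(d/2)² = π(3.6750e-04 m)² = 4.2429e-07 m²
L = m/(density·A) = 0.0874/(11200×4.2429e-07) = 18.39 m
R = ρL/A = (2.18×10^-7)(18.39)/(4.2429e-07) = 9.45 Ω
P = I²R = (5.63)² × 9.45 = 300 W

300 W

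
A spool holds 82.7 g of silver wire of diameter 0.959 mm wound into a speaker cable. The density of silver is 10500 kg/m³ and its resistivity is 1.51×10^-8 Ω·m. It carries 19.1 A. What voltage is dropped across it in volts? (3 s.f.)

A = π(d/2)² = π(4.7950e-04 m)² = 7.2232e-07 m²
L = m/(density·A) = 0.0827/(10500×7.2232e-07) = 10.9 m
R = ρL/A = (1.51×10^-8)(10.9)/(7.2232e-07) = 0.2279 Ω
V = IR = 19.1 × 0.2279 = 4.35 V

4.35 V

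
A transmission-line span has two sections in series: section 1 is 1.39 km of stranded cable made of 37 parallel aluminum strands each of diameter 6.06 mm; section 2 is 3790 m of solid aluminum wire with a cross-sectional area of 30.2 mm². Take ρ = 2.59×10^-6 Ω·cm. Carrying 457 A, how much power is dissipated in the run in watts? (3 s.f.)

ρ = 2.59×10^-6 Ω·cm = 2.59×10^-8 Ω·m
Section 1: A_strand = π(3.0300e-03)² = 2.884e-05 m²; R₁ = ρL/(N·A_s) = (2.59×10^-8)(1390)/(37×2.884e-05) = 0.03373 Ω
Section 2: A = 30.2 mm² = 3.020e-05 m²
R₂ = (2.59×10^-8)(3790)/(3.020e-05) = 3.25 Ω
R = R₁ + R₂ = 3.284 Ω
P = I²R = (457)² × 3.284 = 6.86×10^5 W

6.86×10^5 W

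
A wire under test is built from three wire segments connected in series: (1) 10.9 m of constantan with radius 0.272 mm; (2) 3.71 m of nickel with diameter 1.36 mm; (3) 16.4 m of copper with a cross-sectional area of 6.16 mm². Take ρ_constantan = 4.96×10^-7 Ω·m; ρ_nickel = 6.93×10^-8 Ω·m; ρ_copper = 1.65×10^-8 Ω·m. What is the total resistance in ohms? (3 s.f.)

Seg 1: A = πr² = π(2.7200e-04 m)² = 2.324e-07 m²
R_1 = (4.96×10^-7)(10.9)/(2.324e-07) = 23.26 Ω
Seg 2: A = π(d/2)² = π(6.8000e-04 m)² = 1.453e-06 m²
R_2 = (6.93×10^-8)(3.71)/(1.453e-06) = 0.177 Ω
Seg 3: A = 6.16 mm² = 6.160e-06 m²
R_3 = (1.65×10^-8)(16.4)/(6.160e-06) = 0.04393 Ω
R_total = R_1 + R_2 + R_3 = 23.5 Ω

23.5 Ω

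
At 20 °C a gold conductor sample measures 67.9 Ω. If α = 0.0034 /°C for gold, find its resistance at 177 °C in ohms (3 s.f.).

104 Ω

ΔT = 177 − 20 = 157 °C
R = R₀(1 + αΔT) = 67.9 × (1 + 0.0034×157) = 67.9 × 1.534 = 104 Ω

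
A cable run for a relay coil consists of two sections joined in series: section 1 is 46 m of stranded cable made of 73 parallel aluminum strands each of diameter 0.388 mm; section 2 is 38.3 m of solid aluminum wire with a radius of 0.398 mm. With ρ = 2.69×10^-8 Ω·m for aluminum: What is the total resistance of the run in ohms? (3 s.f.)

2.21 Ω

Section 1: A_strand = π(1.9400e-04)² = 1.182e-07 m²; R₁ = ρL/(N·A_s) = (2.69×10^-8)(46)/(73×1.182e-07) = 0.1434 Ω
Section 2: A = πr² = π(3.9800e-04 m)² = 4.976e-07 m²
R₂ = (2.69×10^-8)(38.3)/(4.976e-07) = 2.07 Ω
R = R₁ + R₂ = 2.21 Ω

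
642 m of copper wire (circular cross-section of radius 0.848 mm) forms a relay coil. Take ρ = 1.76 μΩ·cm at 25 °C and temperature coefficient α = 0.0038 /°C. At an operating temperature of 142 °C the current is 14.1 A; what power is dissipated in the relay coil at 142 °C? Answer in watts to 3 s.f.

1440 W

ρ = 1.76 μΩ·cm = 1.76×10^-8 Ω·m
A = πr² = π(8.4800e-04 m)² = 2.259e-06 m²
R₍25₎ = ρL/A = (1.76×10^-8)(642)/(2.259e-06) = 5.002 Ω
R₍142₎ = R₍25₎(1 + αΔT) = 5.002 × (1 + 0.0038×117) = 7.225 Ω
P = I²R = (14.1)² × 7.225 = 1440 W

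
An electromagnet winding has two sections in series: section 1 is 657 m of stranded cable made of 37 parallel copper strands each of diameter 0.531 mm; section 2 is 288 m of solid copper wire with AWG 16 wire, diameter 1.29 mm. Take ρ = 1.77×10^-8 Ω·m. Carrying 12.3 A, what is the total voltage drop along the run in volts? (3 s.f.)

65.4 V

Section 1: A_strand = π(2.6550e-04)² = 2.215e-07 m²; R₁ = ρL/(N·A_s) = (1.77×10^-8)(657)/(37×2.215e-07) = 1.419 Ω
Section 2: A = π(1.29/2 mm)² = π(6.4500e-04 m)² = 1.307e-06 m²
R₂ = (1.77×10^-8)(288)/(1.307e-06) = 3.9 Ω
R = R₁ + R₂ = 5.32 Ω
V = IR = 12.3 × 5.32 = 65.4 V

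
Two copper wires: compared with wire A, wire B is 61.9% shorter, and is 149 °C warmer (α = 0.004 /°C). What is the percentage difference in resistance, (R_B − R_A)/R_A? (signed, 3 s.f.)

-39.2%

R ∝ ρL/d² with ρ ∝ (1+αΔT), so R_B/R_A = (1 − 61.9/100) × (1 + 0.004×149)
= 0.381 × 1.596 = 0.6081
(R_B − R_A)/R_A = 0.6081 − 1 = -39.2%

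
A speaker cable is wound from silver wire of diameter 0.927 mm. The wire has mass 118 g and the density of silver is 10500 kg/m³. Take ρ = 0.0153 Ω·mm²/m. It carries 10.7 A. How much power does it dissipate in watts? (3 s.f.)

ρ = 0.0153 Ω·mm²/m = 1.53×10^-8 Ω·m
A = π(d/2)² = π(4.6350e-04 m)² = 6.7492e-07 m²
L = m/(density·A) = 0.118/(10500×6.7492e-07) = 16.65 m
R = ρL/A = (1.53×10^-8)(16.65)/(6.7492e-07) = 0.3775 Ω
P = I²R = (10.7)² × 0.3775 = 43.2 W

43.2 W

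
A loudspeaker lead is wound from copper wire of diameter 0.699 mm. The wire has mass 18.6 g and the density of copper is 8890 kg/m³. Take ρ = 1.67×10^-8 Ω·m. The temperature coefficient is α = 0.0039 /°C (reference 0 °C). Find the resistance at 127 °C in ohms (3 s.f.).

A = π(d/2)² = π(3.4950e-04 m)² = 3.8375e-07 m²
L = m/(density·A) = 0.0186/(8890×3.8375e-07) = 5.452 m
R = ρL/A = (1.67×10^-8)(5.452)/(3.8375e-07) = 0.2373 Ω
R(127 °C) = 0.2373 × (1 + 0.0039×127) = 0.355 Ω

0.355 Ω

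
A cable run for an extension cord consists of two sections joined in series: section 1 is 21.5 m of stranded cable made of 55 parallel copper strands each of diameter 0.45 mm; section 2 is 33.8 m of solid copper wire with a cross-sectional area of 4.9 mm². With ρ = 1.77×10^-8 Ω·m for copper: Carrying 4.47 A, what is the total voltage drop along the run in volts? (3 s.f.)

0.740 V

Section 1: A_strand = π(2.2500e-04)² = 1.590e-07 m²; R₁ = ρL/(N·A_s) = (1.77×10^-8)(21.5)/(55×1.590e-07) = 0.0435 Ω
Section 2: A = 4.9 mm² = 4.900e-06 m²
R₂ = (1.77×10^-8)(33.8)/(4.900e-06) = 0.1221 Ω
R = R₁ + R₂ = 0.1656 Ω
V = IR = 4.47 × 0.1656 = 0.740 V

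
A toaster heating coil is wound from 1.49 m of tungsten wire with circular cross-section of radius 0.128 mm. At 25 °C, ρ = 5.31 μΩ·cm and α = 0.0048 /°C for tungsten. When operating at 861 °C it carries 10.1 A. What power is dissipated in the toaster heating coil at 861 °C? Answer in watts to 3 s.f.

ρ = 5.31 μΩ·cm = 5.31×10^-8 Ω·m
A = πr² = π(1.2800e-04 m)² = 5.147e-08 m²
R₍25₎ = ρL/A = (5.31×10^-8)(1.49)/(5.147e-08) = 1.537 Ω
R₍861₎ = R₍25₎(1 + αΔT) = 1.537 × (1 + 0.0048×836) = 7.705 Ω
P = I²R = (10.1)² × 7.705 = 786 W

786 W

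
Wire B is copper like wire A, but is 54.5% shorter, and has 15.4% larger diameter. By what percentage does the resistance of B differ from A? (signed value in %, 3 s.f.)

-65.8%

R ∝ L/d², so R_B/R_A = (1 − 54.5/100) × (1 + 15.4/100)⁻²
= 0.455 × 0.7509 = 0.3417
(R_B − R_A)/R_A = 0.3417 − 1 = -65.8%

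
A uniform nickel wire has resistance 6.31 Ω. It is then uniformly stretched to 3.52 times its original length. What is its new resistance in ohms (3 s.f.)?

78.2 Ω

Volume constant ⇒ A' = A/k with k = 3.52. R' = ρ(kL)/(A/k) = k²R.
R' = 12.39 × 6.31 = 78.2 Ω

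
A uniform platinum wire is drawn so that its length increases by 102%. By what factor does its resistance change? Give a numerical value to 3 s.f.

k = 1 + 102/100 = 2.02; volume constant ⇒ A' = A/k, so R' = k²R.
Factor = 4.08

4.08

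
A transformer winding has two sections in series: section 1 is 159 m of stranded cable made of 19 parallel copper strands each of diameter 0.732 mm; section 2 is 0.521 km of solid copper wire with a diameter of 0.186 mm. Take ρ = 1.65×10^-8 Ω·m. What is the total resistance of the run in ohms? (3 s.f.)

317 Ω

Section 1: A_strand = π(3.6600e-04)² = 4.208e-07 m²; R₁ = ρL/(N·A_s) = (1.65×10^-8)(159)/(19×4.208e-07) = 0.3281 Ω
Section 2: A = π(d/2)² = π(9.3000e-05 m)² = 2.717e-08 m²
R₂ = (1.65×10^-8)(521)/(2.717e-08) = 316.4 Ω
R = R₁ + R₂ = 317 Ω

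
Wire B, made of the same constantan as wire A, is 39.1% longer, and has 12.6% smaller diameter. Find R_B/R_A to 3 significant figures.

1.82

R ∝ L/d², so R_B/R_A = (1 + 39.1/100) × (1 − 12.6/100)⁻²
= 1.391 × 1.309 = 1.82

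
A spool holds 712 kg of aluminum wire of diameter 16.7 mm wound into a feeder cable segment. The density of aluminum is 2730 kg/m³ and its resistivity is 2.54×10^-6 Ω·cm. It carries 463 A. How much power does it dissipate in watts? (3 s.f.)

29600 W

ρ = 2.54×10^-6 Ω·cm = 2.54×10^-8 Ω·m
A = π(d/2)² = π(8.3500e-03 m)² = 2.1904e-04 m²
L = m/(density·A) = 712/(2730×2.1904e-04) = 1191 m
R = ρL/A = (2.54×10^-8)(1191)/(2.1904e-04) = 0.1381 Ω
P = I²R = (463)² × 0.1381 = 29600 W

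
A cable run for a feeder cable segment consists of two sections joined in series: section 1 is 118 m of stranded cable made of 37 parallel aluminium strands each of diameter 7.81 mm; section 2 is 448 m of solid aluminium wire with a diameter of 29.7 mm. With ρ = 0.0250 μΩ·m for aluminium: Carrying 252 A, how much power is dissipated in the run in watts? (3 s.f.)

ρ = 0.0250 μΩ·m = 2.50×10^-8 Ω·m
Section 1: A_strand = π(3.9050e-03)² = 4.791e-05 m²; R₁ = ρL/(N·A_s) = (2.50×10^-8)(118)/(37×4.791e-05) = 0.001664 Ω
Section 2: A = π(d/2)² = π(1.4850e-02 m)² = 6.928e-04 m²
R₂ = (2.50×10^-8)(448)/(6.928e-04) = 0.01617 Ω
R = R₁ + R₂ = 0.01783 Ω
P = I²R = (252)² × 0.01783 = 1130 W

1130 W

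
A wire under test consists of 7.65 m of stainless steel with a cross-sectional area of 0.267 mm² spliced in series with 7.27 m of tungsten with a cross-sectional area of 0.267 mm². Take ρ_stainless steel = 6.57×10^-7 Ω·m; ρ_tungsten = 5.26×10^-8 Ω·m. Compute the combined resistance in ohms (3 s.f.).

Segment 1: A = 0.267 mm² = 2.670e-07 m²
R₁ = ρL/A = (6.57×10^-7)(7.65)/(2.670e-07) = 18.82 Ω
R₂ = (5.26×10^-8)(7.27)/(2.670e-07) = 1.432 Ω
R = R₁ + R₂ = 20.3 Ω

20.3 Ω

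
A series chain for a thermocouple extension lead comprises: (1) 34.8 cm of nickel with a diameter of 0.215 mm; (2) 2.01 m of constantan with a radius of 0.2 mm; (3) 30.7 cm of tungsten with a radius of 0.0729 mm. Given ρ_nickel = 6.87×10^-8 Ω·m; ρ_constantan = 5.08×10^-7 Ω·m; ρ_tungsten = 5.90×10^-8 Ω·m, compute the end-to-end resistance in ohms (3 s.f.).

Seg 1: A = π(d/2)² = π(1.0750e-04 m)² = 3.631e-08 m²
R_1 = (6.87×10^-8)(0.348)/(3.631e-08) = 0.6585 Ω
Seg 2: A = πr² = π(2.0000e-04 m)² = 1.257e-07 m²
R_2 = (5.08×10^-7)(2.01)/(1.257e-07) = 8.125 Ω
Seg 3: A = πr² = π(7.2900e-05 m)² = 1.670e-08 m²
R_3 = (5.90×10^-8)(0.307)/(1.670e-08) = 1.085 Ω
R_total = R_1 + R_2 + R_3 = 9.87 Ω

9.87 Ω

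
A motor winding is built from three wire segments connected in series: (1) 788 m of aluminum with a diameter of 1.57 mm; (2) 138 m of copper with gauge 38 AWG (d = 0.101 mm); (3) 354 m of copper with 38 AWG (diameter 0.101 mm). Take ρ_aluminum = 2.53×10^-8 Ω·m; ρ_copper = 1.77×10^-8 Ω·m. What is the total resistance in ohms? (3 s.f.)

1100 Ω

Seg 1: A = π(d/2)² = π(7.8500e-04 m)² = 1.936e-06 m²
R_1 = (2.53×10^-8)(788)/(1.936e-06) = 10.3 Ω
Seg 2: A = π(0.101/2 mm)² = π(5.0500e-05 m)² = 8.012e-09 m²
R_2 = (1.77×10^-8)(138)/(8.012e-09) = 304.9 Ω
Seg 3: A = π(0.101/2 mm)² = π(5.0500e-05 m)² = 8.012e-09 m²
R_3 = (1.77×10^-8)(354)/(8.012e-09) = 782.1 Ω
R_total = R_1 + R_2 + R_3 = 1100 Ω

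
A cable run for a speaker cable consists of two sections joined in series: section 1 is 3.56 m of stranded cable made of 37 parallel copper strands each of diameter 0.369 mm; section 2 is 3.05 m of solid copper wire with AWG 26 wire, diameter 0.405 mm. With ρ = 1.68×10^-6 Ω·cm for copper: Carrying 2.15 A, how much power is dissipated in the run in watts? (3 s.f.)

ρ = 1.68×10^-6 Ω·cm = 1.68×10^-8 Ω·m
Section 1: A_strand = π(1.8450e-04)² = 1.069e-07 m²; R₁ = ρL/(N·A_s) = (1.68×10^-8)(3.56)/(37×1.069e-07) = 0.01512 Ω
Section 2: A = π(0.405/2 mm)² = π(2.0250e-04 m)² = 1.288e-07 m²
R₂ = (1.68×10^-8)(3.05)/(1.288e-07) = 0.3977 Ω
R = R₁ + R₂ = 0.4129 Ω
P = I²R = (2.15)² × 0.4129 = 1.91 W

1.91 W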